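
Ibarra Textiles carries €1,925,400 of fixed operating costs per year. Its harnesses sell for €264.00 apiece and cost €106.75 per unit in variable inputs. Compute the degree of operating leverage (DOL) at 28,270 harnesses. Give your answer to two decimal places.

1.76

At 28,270 units, contribution = 28,270 × €157.25 = €4,445,457.50.
Subtracting fixed costs: EBIT = €4,445,457.50 − €1,925,400 = €2,520,057.50.
So DOL = total CM / EBIT = €4,445,457.50 / €2,520,057.50 = 1.7640.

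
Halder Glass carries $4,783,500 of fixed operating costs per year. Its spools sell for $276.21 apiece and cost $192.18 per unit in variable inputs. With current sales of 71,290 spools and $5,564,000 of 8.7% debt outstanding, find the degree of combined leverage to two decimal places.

8.29

Contribution at this volume is 71,290 × $84.03 = $5,990,498.70.
Operating income = contribution − fixed costs = $5,990,498.70 − $4,783,500 = $1,206,998.70. Interest = $484,068.00, so EBIT − I = $722,930.70.
DCL = contribution ÷ (EBIT − I) = $5,990,498.70 ÷ $722,930.70 = 8.2864.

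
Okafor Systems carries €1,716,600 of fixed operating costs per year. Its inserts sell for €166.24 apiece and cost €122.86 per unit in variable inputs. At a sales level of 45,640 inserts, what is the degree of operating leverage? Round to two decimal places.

7.52

Total contribution margin = 45,640 × €43.38 = €1,979,863.20.
Subtracting fixed costs: EBIT = €1,979,863.20 − €1,716,600 = €263,263.20.
Degree of operating leverage = €1,979,863.20 / €263,263.20 = 7.5205.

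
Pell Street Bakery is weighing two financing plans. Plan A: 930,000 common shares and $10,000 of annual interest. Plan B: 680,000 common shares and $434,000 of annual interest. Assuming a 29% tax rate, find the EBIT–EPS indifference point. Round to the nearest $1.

At indifference, (EBIT − 10,000)(1 − t)/930,000 = (EBIT − 434,000)(1 − t)/680,000.
Cancelling (1 − t) and cross-multiplying: 680,000·(EBIT − 10,000) = 930,000·(EBIT − 434,000).
Solving, EBIT = (434,000·930,000 − 10,000·680,000) / (930,000 − 680,000) = 396,820,000,000 / 250,000 = 1,587,280.00.

$1,587,280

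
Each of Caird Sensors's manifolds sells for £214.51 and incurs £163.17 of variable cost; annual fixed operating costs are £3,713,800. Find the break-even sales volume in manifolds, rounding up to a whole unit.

72,338 manifolds

Each unit contributes £214.51 − £163.17 = £51.34.
Break-even Q = £3,713,800 / £51.34 = 72,337.36 → 72,338 manifolds.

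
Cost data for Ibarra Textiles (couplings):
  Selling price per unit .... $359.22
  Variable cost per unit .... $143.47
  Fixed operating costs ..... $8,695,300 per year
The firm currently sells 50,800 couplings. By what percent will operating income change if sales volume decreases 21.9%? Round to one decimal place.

Contribution at this volume is 50,800 × $215.75 = $10,960,100.00.
Operating income = contribution − fixed costs = $10,960,100.00 − $8,695,300 = $2,264,800.00.
So DOL = total CM / EBIT = $10,960,100.00 / $2,264,800.00 = 4.8393.
So EBIT moves 4.8393 × (-21.9%) = -106.0%.

-106.0%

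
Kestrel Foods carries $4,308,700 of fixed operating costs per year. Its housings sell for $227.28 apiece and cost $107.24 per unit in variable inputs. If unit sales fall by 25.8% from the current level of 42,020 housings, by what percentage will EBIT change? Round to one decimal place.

-177.0%

Total contribution margin = 42,020 × $120.04 = $5,044,080.80.
EBIT = $5,044,080.80 − $4,308,700 = $735,380.80.
DOL = contribution ÷ EBIT = $5,044,080.80 ÷ $735,380.80 = 6.8591.
Operating income changes by 6.8591 × -25.8% = -177.0%.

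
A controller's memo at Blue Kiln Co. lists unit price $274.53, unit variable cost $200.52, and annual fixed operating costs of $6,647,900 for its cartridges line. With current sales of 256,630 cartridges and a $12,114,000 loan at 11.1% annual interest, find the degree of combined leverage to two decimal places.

1.73

Contribution at this volume is 256,630 × $74.01 = $18,993,186.30.
Subtracting fixed costs: EBIT = $18,993,186.30 − $6,647,900 = $12,345,286.30. Interest = $1,344,654.00.
DOL = $18,993,186.30 ÷ $12,345,286.30 = 1.5385; DFL = $12,345,286.30 ÷ $11,000,632.30 = 1.1222.
Combined leverage = 1.5385 × 1.1222 = 1.7265.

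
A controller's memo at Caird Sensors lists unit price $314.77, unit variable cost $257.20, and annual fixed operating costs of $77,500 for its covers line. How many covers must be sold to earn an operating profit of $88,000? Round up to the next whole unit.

Unit CM = price − variable cost = $314.77 − $257.20 = $57.57.
Required volume = (fixed costs + target profit) ÷ CM = ($77,500 + $88,000) ÷ $57.57 = 2,874.76, so 2,875 covers.

2,875 covers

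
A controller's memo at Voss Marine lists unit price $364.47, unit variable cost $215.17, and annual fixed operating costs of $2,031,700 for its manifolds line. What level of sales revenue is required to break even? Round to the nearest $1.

Contribution margin per unit = $364.47 − $215.17 = $149.30, a CM ratio of $149.30 ÷ $364.47 = 0.4096.
Break-even sales = FC ÷ CM ratio = $2,031,700 × $364.47 / $149.30 = $4,959,770.

$4,959,770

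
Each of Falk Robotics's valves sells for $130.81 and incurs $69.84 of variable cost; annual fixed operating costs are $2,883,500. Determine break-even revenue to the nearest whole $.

$6,186,496

Contribution margin per unit = $130.81 − $69.84 = $60.97, a CM ratio of $60.97 ÷ $130.81 = 0.4661.
Break-even sales = FC ÷ CM ratio = $2,883,500 × $130.81 / $60.97 = $6,186,496.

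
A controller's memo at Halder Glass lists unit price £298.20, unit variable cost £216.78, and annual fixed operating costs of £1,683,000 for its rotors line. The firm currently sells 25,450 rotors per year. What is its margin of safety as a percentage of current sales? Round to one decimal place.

18.8%

Contribution margin per unit = £298.20 − £216.78 = £81.42. Break-even units = £1,683,000 ÷ £81.42 = 20,670.60; break-even revenue = 20,670.60 × £298.20 = £6,163,972.00.
Actual sales revenue = 25,450 × £298.20 = £7,589,190.00.
Margin of safety = (£7,589,190.00 − £6,163,972.00) ÷ £7,589,190.00 = 18.8%.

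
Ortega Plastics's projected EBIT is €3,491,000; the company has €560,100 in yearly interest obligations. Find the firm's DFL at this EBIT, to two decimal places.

1.19

Interest = €560,100.00.
DFL = EBIT ÷ (EBIT − I) = €3,491,000 ÷ (€3,491,000 − €560,100.00) = €3,491,000 ÷ €2,930,900.00 = 1.1911.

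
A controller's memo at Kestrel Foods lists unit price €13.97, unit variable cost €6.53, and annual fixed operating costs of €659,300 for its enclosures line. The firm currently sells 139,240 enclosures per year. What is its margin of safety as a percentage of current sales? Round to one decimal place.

36.4%

Unit CM = price − variable cost = €13.97 − €6.53 = €7.44. Break-even units = €659,300 ÷ €7.44 = 88,615.59; break-even revenue = 88,615.59 × €13.97 = €1,237,959.81.
Current sales = 139,240 × €13.97 = €1,945,182.80.
Margin of safety = (€1,945,182.80 − €1,237,959.81) ÷ €1,945,182.80 = 36.4%.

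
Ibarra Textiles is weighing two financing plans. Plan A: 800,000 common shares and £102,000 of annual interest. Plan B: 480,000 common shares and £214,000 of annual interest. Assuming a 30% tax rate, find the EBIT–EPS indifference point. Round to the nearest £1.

Set EPS_A = EPS_B: (EBIT − £102,000)(1 − 0.30) ÷ 800,000 = (EBIT − £214,000)(1 − 0.30) ÷ 480,000.
The (1 − t) factor cancels: (EBIT − 102,000) × 480,000 = (EBIT − 214,000) × 800,000.
EBIT × (800,000 − 480,000) = 214,000 × 800,000 − 102,000 × 480,000 = 122,240,000,000, so EBIT = 122,240,000,000 ÷ 320,000 = 382,000.00.

£382,000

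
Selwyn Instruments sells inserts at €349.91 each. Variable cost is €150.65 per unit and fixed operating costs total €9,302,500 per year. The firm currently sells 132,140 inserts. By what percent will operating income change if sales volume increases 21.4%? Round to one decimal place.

+33.1%

Contribution at this volume is 132,140 × €199.26 = €26,330,216.40.
EBIT = €26,330,216.40 − €9,302,500 = €17,027,716.40.
So DOL = total CM / EBIT = €26,330,216.40 / €17,027,716.40 = 1.5463.
So EBIT moves 1.5463 × (+21.4%) = +33.1%.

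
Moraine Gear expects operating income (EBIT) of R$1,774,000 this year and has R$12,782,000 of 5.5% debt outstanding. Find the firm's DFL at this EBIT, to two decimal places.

Interest = R$703,010.00.
DFL = EBIT ÷ (EBIT − I) = R$1,774,000 ÷ (R$1,774,000 − R$703,010.00) = R$1,774,000 ÷ R$1,070,990.00 = 1.6564.

1.66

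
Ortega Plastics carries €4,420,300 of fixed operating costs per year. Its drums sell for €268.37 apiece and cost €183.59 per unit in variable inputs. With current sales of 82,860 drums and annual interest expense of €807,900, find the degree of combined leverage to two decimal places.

Contribution at this volume is 82,860 × €84.78 = €7,024,870.80.
Operating income = contribution − fixed costs = €7,024,870.80 − €4,420,300 = €2,604,570.80. Interest = €807,900.00, so EBIT − I = €1,796,670.80.
DCL = contribution ÷ (EBIT − I) = €7,024,870.80 ÷ €1,796,670.80 = 3.9099.

3.91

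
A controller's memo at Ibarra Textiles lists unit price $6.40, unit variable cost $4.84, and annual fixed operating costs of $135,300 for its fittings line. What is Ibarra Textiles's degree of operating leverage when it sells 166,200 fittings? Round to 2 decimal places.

Contribution at this volume is 166,200 × $1.56 = $259,272.00.
Subtracting fixed costs: EBIT = $259,272.00 − $135,300 = $123,972.00.
So DOL = total CM / EBIT = $259,272.00 / $123,972.00 = 2.0914.

2.09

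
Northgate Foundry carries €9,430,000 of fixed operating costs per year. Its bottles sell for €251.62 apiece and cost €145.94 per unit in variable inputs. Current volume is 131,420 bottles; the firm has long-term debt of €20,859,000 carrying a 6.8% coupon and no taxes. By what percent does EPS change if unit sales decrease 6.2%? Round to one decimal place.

Contribution at this volume is 131,420 × €105.68 = €13,888,465.60.
EBIT = €13,888,465.60 − €9,430,000 = €4,458,465.60.
After interest of €1,418,412.00, pre-tax earnings = €3,040,053.60.
DCL = total CM / (EBIT − I) = €13,888,465.60 / €3,040,053.60 = 4.5685.
%ΔEPS = DCL × %ΔSales = 4.5685 × -6.2% = -28.3%.

-28.3%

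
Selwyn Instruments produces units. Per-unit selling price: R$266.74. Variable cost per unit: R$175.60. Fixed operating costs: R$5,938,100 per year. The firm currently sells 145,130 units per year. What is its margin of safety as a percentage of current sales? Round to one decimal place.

55.1%

Contribution margin per unit = R$266.74 − R$175.60 = R$91.14. Break-even units = R$5,938,100 ÷ R$91.14 = 65,153.61; break-even revenue = 65,153.61 × R$266.74 = R$17,379,073.89.
Current sales = 145,130 × R$266.74 = R$38,711,976.20.
Margin of safety = (R$38,711,976.20 − R$17,379,073.89) ÷ R$38,711,976.20 = 55.1%.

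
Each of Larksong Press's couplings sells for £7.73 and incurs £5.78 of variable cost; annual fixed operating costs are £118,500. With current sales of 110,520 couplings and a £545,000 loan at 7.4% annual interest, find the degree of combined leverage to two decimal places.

At 110,520 units, contribution = 110,520 × £1.95 = £215,514.00.
Subtracting fixed costs: EBIT = £215,514.00 − £118,500 = £97,014.00. Interest = £40,330.00, so EBIT − I = £56,684.00.
DCL = contribution ÷ (EBIT − I) = £215,514.00 ÷ £56,684.00 = 3.8020.

3.80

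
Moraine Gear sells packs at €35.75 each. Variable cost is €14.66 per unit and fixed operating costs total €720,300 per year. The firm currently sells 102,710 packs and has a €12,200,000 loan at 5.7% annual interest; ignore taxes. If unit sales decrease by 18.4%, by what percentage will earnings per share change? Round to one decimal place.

Total contribution margin = 102,710 × €21.09 = €2,166,153.90.
Operating income = contribution − fixed costs = €2,166,153.90 − €720,300 = €1,445,853.90.
After interest of €695,400.00, pre-tax earnings = €750,453.90.
DCL = total CM / (EBIT − I) = €2,166,153.90 / €750,453.90 = 2.8865.
EPS therefore changes by 2.8865 × (-18.4%) = -53.1%.

-53.1%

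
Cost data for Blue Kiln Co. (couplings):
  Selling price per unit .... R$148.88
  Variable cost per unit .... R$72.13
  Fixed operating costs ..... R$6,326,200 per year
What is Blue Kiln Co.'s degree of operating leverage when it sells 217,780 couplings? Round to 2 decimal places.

Total contribution margin = 217,780 × R$76.75 = R$16,714,615.00.
Operating income = contribution − fixed costs = R$16,714,615.00 − R$6,326,200 = R$10,388,415.00.
Degree of operating leverage = R$16,714,615.00 / R$10,388,415.00 = 1.6090.

1.61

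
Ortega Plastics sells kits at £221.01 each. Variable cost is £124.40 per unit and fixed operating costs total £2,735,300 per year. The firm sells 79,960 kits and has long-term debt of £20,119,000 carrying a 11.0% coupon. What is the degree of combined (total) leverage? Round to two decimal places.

2.78

At 79,960 units, contribution = 79,960 × £96.61 = £7,724,935.60.
Subtracting fixed costs: EBIT = £7,724,935.60 − £2,735,300 = £4,989,635.60. Interest = £2,213,090.00.
DOL = £7,724,935.60 ÷ £4,989,635.60 = 1.5482; DFL = £4,989,635.60 ÷ £2,776,545.60 = 1.7971.
Combined leverage = 1.5482 × 1.7971 = 2.7823.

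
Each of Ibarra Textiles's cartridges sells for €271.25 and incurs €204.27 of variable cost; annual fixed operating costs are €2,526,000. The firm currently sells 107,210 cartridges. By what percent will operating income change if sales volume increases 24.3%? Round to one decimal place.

+37.5%

At 107,210 units, contribution = 107,210 × €66.98 = €7,180,925.80.
Operating income = contribution − fixed costs = €7,180,925.80 − €2,526,000 = €4,654,925.80.
DOL = contribution ÷ EBIT = €7,180,925.80 ÷ €4,654,925.80 = 1.5427.
%ΔEBIT = DOL × %ΔSales = 1.5427 × +24.3% = +37.5%.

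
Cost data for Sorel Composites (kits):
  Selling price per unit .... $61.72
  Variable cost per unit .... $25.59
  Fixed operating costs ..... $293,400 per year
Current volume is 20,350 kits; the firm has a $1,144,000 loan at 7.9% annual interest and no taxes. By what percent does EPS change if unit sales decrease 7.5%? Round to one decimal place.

-15.7%

Contribution at this volume is 20,350 × $36.13 = $735,245.50.
Operating income = contribution − fixed costs = $735,245.50 − $293,400 = $441,845.50.
Interest = $90,376.00, so EBIT − I = $351,469.50.
DCL = total CM / (EBIT − I) = $735,245.50 / $351,469.50 = 2.0919.
%ΔEPS = DCL × %ΔSales = 2.0919 × -7.5% = -15.7%.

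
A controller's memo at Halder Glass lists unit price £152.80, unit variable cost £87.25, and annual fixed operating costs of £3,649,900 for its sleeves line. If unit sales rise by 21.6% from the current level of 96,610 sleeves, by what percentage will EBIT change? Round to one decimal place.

+51.0%

At 96,610 units, contribution = 96,610 × £65.55 = £6,332,785.50.
Operating income = contribution − fixed costs = £6,332,785.50 − £3,649,900 = £2,682,885.50.
So DOL = total CM / EBIT = £6,332,785.50 / £2,682,885.50 = 2.3604.
Operating income changes by 2.3604 × +21.6% = +51.0%.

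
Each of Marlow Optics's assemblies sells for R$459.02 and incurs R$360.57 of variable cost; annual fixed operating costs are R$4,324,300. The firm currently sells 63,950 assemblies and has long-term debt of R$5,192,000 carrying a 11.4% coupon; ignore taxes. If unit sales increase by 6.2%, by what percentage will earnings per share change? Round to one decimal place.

+28.3%

Total contribution margin = 63,950 × R$98.45 = R$6,295,877.50.
Operating income = contribution − fixed costs = R$6,295,877.50 − R$4,324,300 = R$1,971,577.50.
After interest of R$591,888.00, pre-tax earnings = R$1,379,689.50.
DCL = total CM / (EBIT − I) = R$6,295,877.50 / R$1,379,689.50 = 4.5633.
%ΔEPS = DCL × %ΔSales = 4.5633 × +6.2% = +28.3%.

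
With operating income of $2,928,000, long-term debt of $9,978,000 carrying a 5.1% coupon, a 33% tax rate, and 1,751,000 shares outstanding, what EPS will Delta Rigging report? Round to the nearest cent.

$0.93

Pre-tax income = $2,928,000 − $508,878.00 = $2,419,122.00.
Net income = $2,419,122.00 × (1 − 0.33) = $1,620,811.74.
Per share: $1,620,811.74 / 1,751,000 shares = $0.93.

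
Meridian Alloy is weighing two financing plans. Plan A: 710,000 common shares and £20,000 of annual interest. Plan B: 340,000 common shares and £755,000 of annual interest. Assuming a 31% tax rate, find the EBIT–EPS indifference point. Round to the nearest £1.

At indifference, (EBIT − 20,000)(1 − t)/710,000 = (EBIT − 755,000)(1 − t)/340,000.
Cancelling (1 − t) and cross-multiplying: 340,000·(EBIT − 20,000) = 710,000·(EBIT − 755,000).
Solving, EBIT = (755,000·710,000 − 20,000·340,000) / (710,000 − 340,000) = 529,250,000,000 / 370,000 = 1,430,405.41.

£1,430,405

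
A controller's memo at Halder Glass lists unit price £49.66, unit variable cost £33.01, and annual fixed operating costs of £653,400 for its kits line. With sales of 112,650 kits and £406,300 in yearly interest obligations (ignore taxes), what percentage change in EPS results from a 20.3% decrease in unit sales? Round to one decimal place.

-46.7%

Total contribution margin = 112,650 × £16.65 = £1,875,622.50.
EBIT = £1,875,622.50 − £653,400 = £1,222,222.50.
After interest of £406,300.00, pre-tax earnings = £815,922.50.
DCL = total CM / (EBIT − I) = £1,875,622.50 / £815,922.50 = 2.2988.
%ΔEPS = DCL × %ΔSales = 2.2988 × -20.3% = -46.7%.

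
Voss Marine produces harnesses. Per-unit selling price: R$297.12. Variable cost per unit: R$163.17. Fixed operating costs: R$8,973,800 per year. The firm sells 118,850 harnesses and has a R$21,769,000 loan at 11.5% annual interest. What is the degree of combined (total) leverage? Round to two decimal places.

3.58

At 118,850 units, contribution = 118,850 × R$133.95 = R$15,919,957.50.
EBIT = R$15,919,957.50 − R$8,973,800 = R$6,946,157.50. Interest = R$2,503,435.00.
DOL = R$15,919,957.50 ÷ R$6,946,157.50 = 2.2919; DFL = R$6,946,157.50 ÷ R$4,442,722.50 = 1.5635.
DCL = DOL × DFL = 2.2919 × 1.5635 = 3.5834.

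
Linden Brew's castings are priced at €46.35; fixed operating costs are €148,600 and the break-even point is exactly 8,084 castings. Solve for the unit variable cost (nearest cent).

€27.97

At break-even, FC = Q × (P − VC), so P − VC = €148,600 ÷ 8,084 = €18.3820.
Variable cost per unit = €46.35 − €18.3820 = €27.97.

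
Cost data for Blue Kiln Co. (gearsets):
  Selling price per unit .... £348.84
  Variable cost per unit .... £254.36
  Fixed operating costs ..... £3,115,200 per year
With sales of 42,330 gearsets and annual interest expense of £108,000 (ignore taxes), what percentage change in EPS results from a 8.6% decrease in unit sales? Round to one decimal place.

-44.3%

Contribution at this volume is 42,330 × £94.48 = £3,999,338.40.
Operating income = contribution − fixed costs = £3,999,338.40 − £3,115,200 = £884,138.40.
Interest = £108,000.00, so EBIT − I = £776,138.40.
Degree of combined leverage = contribution ÷ (EBIT − I) = £3,999,338.40 ÷ £776,138.40 = 5.1529.
%ΔEPS = DCL × %ΔSales = 5.1529 × -8.6% = -44.3%.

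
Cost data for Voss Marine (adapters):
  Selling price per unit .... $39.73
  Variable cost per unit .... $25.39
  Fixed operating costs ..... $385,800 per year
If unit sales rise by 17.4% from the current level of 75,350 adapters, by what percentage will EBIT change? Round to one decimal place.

At 75,350 units, contribution = 75,350 × $14.34 = $1,080,519.00.
Subtracting fixed costs: EBIT = $1,080,519.00 − $385,800 = $694,719.00.
Degree of operating leverage = $1,080,519.00 / $694,719.00 = 1.5553.
%ΔEBIT = DOL × %ΔSales = 1.5553 × +17.4% = +27.1%.

+27.1%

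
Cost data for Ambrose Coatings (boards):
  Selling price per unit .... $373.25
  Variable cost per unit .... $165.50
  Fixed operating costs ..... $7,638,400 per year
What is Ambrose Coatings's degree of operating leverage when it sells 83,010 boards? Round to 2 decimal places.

1.80

Contribution at this volume is 83,010 × $207.75 = $17,245,327.50.
Operating income = contribution − fixed costs = $17,245,327.50 − $7,638,400 = $9,606,927.50.
So DOL = total CM / EBIT = $17,245,327.50 / $9,606,927.50 = 1.7951.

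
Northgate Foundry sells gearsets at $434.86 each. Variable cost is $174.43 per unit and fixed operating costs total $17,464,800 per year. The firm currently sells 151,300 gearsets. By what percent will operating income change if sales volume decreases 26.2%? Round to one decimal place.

Contribution at this volume is 151,300 × $260.43 = $39,403,059.00.
Subtracting fixed costs: EBIT = $39,403,059.00 − $17,464,800 = $21,938,259.00.
So DOL = total CM / EBIT = $39,403,059.00 / $21,938,259.00 = 1.7961.
So EBIT moves 1.7961 × (-26.2%) = -47.1%.

-47.1%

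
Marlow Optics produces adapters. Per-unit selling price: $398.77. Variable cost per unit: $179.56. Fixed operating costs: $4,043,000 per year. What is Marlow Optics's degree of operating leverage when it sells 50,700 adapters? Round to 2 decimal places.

1.57

Contribution at this volume is 50,700 × $219.21 = $11,113,947.00.
EBIT = $11,113,947.00 − $4,043,000 = $7,070,947.00.
So DOL = total CM / EBIT = $11,113,947.00 / $7,070,947.00 = 1.5718.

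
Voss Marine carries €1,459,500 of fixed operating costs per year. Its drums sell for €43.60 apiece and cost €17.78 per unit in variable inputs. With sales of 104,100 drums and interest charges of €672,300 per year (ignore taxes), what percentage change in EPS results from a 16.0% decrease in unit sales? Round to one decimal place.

-77.3%

Total contribution margin = 104,100 × €25.82 = €2,687,862.00.
EBIT = €2,687,862.00 − €1,459,500 = €1,228,362.00.
After interest of €672,300.00, pre-tax earnings = €556,062.00.
DCL = total CM / (EBIT − I) = €2,687,862.00 / €556,062.00 = 4.8337.
%ΔEPS = DCL × %ΔSales = 4.8337 × -16.0% = -77.3%.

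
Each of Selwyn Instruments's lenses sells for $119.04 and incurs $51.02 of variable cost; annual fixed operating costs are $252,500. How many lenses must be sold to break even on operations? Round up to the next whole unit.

3,713 lenses

Each unit contributes $119.04 − $51.02 = $68.02.
Break-even Q = $252,500 / $68.02 = 3,712.14 → 3,713 lenses.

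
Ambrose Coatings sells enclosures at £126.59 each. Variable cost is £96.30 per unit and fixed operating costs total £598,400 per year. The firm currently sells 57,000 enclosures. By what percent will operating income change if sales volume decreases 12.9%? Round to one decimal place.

At 57,000 units, contribution = 57,000 × £30.29 = £1,726,530.00.
Operating income = contribution − fixed costs = £1,726,530.00 − £598,400 = £1,128,130.00.
Degree of operating leverage = £1,726,530.00 / £1,128,130.00 = 1.5304.
So EBIT moves 1.5304 × (-12.9%) = -19.7%.

-19.7%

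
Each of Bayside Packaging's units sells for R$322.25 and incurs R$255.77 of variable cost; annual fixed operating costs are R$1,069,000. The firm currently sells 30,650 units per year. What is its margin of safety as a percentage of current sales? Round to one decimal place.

Unit CM = price − variable cost = R$322.25 − R$255.77 = R$66.48. Break-even units = R$1,069,000 ÷ R$66.48 = 16,080.02; break-even revenue = 16,080.02 × R$322.25 = R$5,181,787.76.
Current sales = 30,650 × R$322.25 = R$9,876,962.50.
Margin of safety = (R$9,876,962.50 − R$5,181,787.76) ÷ R$9,876,962.50 = 47.5%.

47.5%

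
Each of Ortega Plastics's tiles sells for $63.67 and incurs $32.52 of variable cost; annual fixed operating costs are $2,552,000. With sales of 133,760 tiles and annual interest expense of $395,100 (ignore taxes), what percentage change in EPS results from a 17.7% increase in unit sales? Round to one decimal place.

+60.5%

At 133,760 units, contribution = 133,760 × $31.15 = $4,166,624.00.
Operating income = contribution − fixed costs = $4,166,624.00 − $2,552,000 = $1,614,624.00.
Interest = $395,100.00, so EBIT − I = $1,219,524.00.
DCL = total CM / (EBIT − I) = $4,166,624.00 / $1,219,524.00 = 3.4166.
%ΔEPS = DCL × %ΔSales = 3.4166 × +17.7% = +60.5%.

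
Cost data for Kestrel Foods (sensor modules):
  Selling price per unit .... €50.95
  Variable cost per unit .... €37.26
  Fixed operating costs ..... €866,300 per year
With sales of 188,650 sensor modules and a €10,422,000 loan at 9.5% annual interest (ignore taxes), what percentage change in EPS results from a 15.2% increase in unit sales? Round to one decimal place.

Contribution at this volume is 188,650 × €13.69 = €2,582,618.50.
Operating income = contribution − fixed costs = €2,582,618.50 − €866,300 = €1,716,318.50.
After interest of €990,090.00, pre-tax earnings = €726,228.50.
Degree of combined leverage = contribution ÷ (EBIT − I) = €2,582,618.50 ÷ €726,228.50 = 3.5562.
EPS therefore changes by 3.5562 × (+15.2%) = +54.1%.

+54.1%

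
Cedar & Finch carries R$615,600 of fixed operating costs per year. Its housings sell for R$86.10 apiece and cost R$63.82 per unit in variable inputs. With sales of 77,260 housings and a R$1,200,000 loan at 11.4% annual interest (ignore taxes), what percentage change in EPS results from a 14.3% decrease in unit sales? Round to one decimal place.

Total contribution margin = 77,260 × R$22.28 = R$1,721,352.80.
Operating income = contribution − fixed costs = R$1,721,352.80 − R$615,600 = R$1,105,752.80.
Interest = R$136,800.00, so EBIT − I = R$968,952.80.
DCL = total CM / (EBIT − I) = R$1,721,352.80 / R$968,952.80 = 1.7765.
%ΔEPS = DCL × %ΔSales = 1.7765 × -14.3% = -25.4%.

-25.4%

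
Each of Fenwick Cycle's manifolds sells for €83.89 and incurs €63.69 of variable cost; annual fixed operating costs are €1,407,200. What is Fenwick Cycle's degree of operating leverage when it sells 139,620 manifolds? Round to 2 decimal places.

Contribution at this volume is 139,620 × €20.20 = €2,820,324.00.
Operating income = contribution − fixed costs = €2,820,324.00 − €1,407,200 = €1,413,124.00.
DOL = contribution ÷ EBIT = €2,820,324.00 ÷ €1,413,124.00 = 1.9958.

2.00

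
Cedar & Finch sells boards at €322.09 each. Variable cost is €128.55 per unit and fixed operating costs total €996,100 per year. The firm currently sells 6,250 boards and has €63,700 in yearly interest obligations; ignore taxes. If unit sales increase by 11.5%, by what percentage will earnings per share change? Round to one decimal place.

Total contribution margin = 6,250 × €193.54 = €1,209,625.00.
EBIT = €1,209,625.00 − €996,100 = €213,525.00.
After interest of €63,700.00, pre-tax earnings = €149,825.00.
Degree of combined leverage = contribution ÷ (EBIT − I) = €1,209,625.00 ÷ €149,825.00 = 8.0736.
%ΔEPS = DCL × %ΔSales = 8.0736 × +11.5% = +92.8%.

+92.8%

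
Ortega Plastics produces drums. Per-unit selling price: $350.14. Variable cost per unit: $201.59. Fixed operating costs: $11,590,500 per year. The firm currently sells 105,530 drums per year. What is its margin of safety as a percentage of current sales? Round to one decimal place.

26.1%

Each unit contributes $350.14 − $201.59 = $148.55. Break-even units = $11,590,500 ÷ $148.55 = 78,024.23; break-even revenue = 78,024.23 × $350.14 = $27,319,405.39.
Actual sales revenue = 105,530 × $350.14 = $36,950,274.20.
Margin of safety = ($36,950,274.20 − $27,319,405.39) ÷ $36,950,274.20 = 26.1%.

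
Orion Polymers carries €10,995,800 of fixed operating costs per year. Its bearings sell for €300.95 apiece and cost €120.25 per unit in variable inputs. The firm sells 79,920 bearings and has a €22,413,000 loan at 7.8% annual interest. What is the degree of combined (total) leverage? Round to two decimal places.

Contribution at this volume is 79,920 × €180.70 = €14,441,544.00.
EBIT = €14,441,544.00 − €10,995,800 = €3,445,744.00. Interest = €1,748,214.00, so EBIT − I = €1,697,530.00.
DCL = contribution ÷ (EBIT − I) = €14,441,544.00 ÷ €1,697,530.00 = 8.5074.

8.51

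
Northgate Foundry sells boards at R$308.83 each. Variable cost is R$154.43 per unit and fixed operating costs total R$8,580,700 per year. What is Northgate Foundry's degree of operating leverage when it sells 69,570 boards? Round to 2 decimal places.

Total contribution margin = 69,570 × R$154.40 = R$10,741,608.00.
Subtracting fixed costs: EBIT = R$10,741,608.00 − R$8,580,700 = R$2,160,908.00.
DOL = contribution ÷ EBIT = R$10,741,608.00 ÷ R$2,160,908.00 = 4.9709.

4.97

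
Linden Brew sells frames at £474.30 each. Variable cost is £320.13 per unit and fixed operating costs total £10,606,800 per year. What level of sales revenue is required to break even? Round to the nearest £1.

£32,631,545

CM per unit = £474.30 − £320.13 = £154.17; CM ratio = £154.17 / £474.30 = 0.3250.
Break-even sales = FC ÷ CM ratio = £10,606,800 × £474.30 / £154.17 = £32,631,545.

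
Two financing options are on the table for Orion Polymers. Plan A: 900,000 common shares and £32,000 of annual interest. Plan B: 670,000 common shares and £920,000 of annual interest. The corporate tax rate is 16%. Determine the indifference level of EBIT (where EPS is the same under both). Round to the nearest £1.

Set EPS_A = EPS_B: (EBIT − £32,000)(1 − 0.16) ÷ 900,000 = (EBIT − £920,000)(1 − 0.16) ÷ 670,000.
Cancelling (1 − t) and cross-multiplying: 670,000·(EBIT − 32,000) = 900,000·(EBIT − 920,000).
EBIT × (900,000 − 670,000) = 920,000 × 900,000 − 32,000 × 670,000 = 806,560,000,000, so EBIT = 806,560,000,000 ÷ 230,000 = 3,506,782.61.

£3,506,783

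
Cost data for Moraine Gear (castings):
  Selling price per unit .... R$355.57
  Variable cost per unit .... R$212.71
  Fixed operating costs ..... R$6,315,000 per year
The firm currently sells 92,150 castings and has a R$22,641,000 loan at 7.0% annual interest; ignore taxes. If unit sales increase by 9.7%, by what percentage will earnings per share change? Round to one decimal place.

+24.3%

At 92,150 units, contribution = 92,150 × R$142.86 = R$13,164,549.00.
EBIT = R$13,164,549.00 − R$6,315,000 = R$6,849,549.00.
After interest of R$1,584,870.00, pre-tax earnings = R$5,264,679.00.
DCL = total CM / (EBIT − I) = R$13,164,549.00 / R$5,264,679.00 = 2.5005.
EPS therefore changes by 2.5005 × (+9.7%) = +24.3%.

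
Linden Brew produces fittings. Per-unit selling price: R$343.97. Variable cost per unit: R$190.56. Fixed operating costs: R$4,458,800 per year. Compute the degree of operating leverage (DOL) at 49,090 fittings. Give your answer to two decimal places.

2.45

At 49,090 units, contribution = 49,090 × R$153.41 = R$7,530,896.90.
Operating income = contribution − fixed costs = R$7,530,896.90 − R$4,458,800 = R$3,072,096.90.
DOL = contribution ÷ EBIT = R$7,530,896.90 ÷ R$3,072,096.90 = 2.4514.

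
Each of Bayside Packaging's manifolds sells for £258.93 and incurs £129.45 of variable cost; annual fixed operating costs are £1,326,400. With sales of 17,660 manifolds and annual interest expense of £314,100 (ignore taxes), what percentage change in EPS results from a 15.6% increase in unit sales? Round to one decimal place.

+55.2%

Contribution at this volume is 17,660 × £129.48 = £2,286,616.80.
EBIT = £2,286,616.80 − £1,326,400 = £960,216.80.
Interest = £314,100.00, so EBIT − I = £646,116.80.
Degree of combined leverage = contribution ÷ (EBIT − I) = £2,286,616.80 ÷ £646,116.80 = 3.5390.
%ΔEPS = DCL × %ΔSales = 3.5390 × +15.6% = +55.2%.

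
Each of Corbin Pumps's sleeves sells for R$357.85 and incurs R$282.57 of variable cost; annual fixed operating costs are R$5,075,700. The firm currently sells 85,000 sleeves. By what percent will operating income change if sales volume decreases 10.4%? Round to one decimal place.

At 85,000 units, contribution = 85,000 × R$75.28 = R$6,398,800.00.
Subtracting fixed costs: EBIT = R$6,398,800.00 − R$5,075,700 = R$1,323,100.00.
So DOL = total CM / EBIT = R$6,398,800.00 / R$1,323,100.00 = 4.8362.
%ΔEBIT = DOL × %ΔSales = 4.8362 × -10.4% = -50.3%.

-50.3%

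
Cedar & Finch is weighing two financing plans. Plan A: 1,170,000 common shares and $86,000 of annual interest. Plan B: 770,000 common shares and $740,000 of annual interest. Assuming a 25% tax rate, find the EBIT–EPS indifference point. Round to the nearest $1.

Set EPS_A = EPS_B: (EBIT − $86,000)(1 − 0.25) ÷ 1,170,000 = (EBIT − $740,000)(1 − 0.25) ÷ 770,000.
The (1 − t) factor cancels: (EBIT − 86,000) × 770,000 = (EBIT − 740,000) × 1,170,000.
EBIT × (1,170,000 − 770,000) = 740,000 × 1,170,000 − 86,000 × 770,000 = 799,580,000,000, so EBIT = 799,580,000,000 ÷ 400,000 = 1,998,950.00.

$1,998,950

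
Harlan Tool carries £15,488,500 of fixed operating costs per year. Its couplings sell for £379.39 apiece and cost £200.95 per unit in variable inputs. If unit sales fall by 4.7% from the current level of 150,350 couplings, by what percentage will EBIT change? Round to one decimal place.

Contribution at this volume is 150,350 × £178.44 = £26,828,454.00.
Operating income = contribution − fixed costs = £26,828,454.00 − £15,488,500 = £11,339,954.00.
So DOL = total CM / EBIT = £26,828,454.00 / £11,339,954.00 = 2.3658.
%ΔEBIT = DOL × %ΔSales = 2.3658 × -4.7% = -11.1%.

-11.1%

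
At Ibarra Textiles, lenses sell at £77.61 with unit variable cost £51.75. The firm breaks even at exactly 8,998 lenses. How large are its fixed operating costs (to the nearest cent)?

Unit CM = price − variable cost = £77.61 − £51.75 = £25.86.
Since BE = FC / CM, FC = 8,998 × £25.86 = £232,688.28.

£232,688.28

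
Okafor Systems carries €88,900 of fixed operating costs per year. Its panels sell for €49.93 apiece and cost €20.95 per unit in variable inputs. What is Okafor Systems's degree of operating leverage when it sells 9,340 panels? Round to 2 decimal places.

Total contribution margin = 9,340 × €28.98 = €270,673.20.
Operating income = contribution − fixed costs = €270,673.20 − €88,900 = €181,773.20.
DOL = contribution ÷ EBIT = €270,673.20 ÷ €181,773.20 = 1.4891.

1.49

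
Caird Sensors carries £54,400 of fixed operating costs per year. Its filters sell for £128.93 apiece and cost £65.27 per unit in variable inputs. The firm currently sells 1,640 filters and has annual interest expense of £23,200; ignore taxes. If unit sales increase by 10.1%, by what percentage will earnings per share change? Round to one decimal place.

Contribution at this volume is 1,640 × £63.66 = £104,402.40.
Subtracting fixed costs: EBIT = £104,402.40 − £54,400 = £50,002.40.
After interest of £23,200.00, pre-tax earnings = £26,802.40.
Degree of combined leverage = contribution ÷ (EBIT − I) = £104,402.40 ÷ £26,802.40 = 3.8953.
EPS therefore changes by 3.8953 × (+10.1%) = +39.3%.

+39.3%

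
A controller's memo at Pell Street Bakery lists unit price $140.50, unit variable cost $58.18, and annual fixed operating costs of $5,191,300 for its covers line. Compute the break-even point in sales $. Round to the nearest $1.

CM per unit = $140.50 − $58.18 = $82.32; CM ratio = $82.32 / $140.50 = 0.5859.
Break-even revenue = fixed costs × price ÷ CM = $5,191,300 × $140.50 ÷ $82.32 = $8,860,273.

$8,860,273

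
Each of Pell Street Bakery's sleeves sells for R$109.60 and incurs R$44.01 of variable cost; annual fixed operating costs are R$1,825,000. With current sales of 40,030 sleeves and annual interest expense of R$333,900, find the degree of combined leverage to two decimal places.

Total contribution margin = 40,030 × R$65.59 = R$2,625,567.70.
EBIT = R$2,625,567.70 − R$1,825,000 = R$800,567.70. Interest = R$333,900.00.
DOL = R$2,625,567.70 ÷ R$800,567.70 = 3.2796; DFL = R$800,567.70 ÷ R$466,667.70 = 1.7155.
DCL = DOL × DFL = 3.2796 × 1.7155 = 5.6262.

5.63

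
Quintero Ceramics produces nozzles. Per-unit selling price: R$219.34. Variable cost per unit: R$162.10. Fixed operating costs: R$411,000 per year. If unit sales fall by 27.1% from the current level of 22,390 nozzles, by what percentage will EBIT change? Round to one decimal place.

-39.9%

Contribution at this volume is 22,390 × R$57.24 = R$1,281,603.60.
EBIT = R$1,281,603.60 − R$411,000 = R$870,603.60.
Degree of operating leverage = R$1,281,603.60 / R$870,603.60 = 1.4721.
Operating income changes by 1.4721 × -27.1% = -39.9%.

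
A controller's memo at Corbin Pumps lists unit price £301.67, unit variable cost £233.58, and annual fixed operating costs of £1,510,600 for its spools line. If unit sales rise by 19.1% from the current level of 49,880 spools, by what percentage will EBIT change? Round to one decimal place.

At 49,880 units, contribution = 49,880 × £68.09 = £3,396,329.20.
Subtracting fixed costs: EBIT = £3,396,329.20 − £1,510,600 = £1,885,729.20.
Degree of operating leverage = £3,396,329.20 / £1,885,729.20 = 1.8011.
Operating income changes by 1.8011 × +19.1% = +34.4%.

+34.4%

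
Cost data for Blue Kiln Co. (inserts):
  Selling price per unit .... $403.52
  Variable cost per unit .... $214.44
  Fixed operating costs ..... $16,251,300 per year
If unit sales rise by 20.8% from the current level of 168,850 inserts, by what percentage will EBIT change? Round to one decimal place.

Total contribution margin = 168,850 × $189.08 = $31,926,158.00.
EBIT = $31,926,158.00 − $16,251,300 = $15,674,858.00.
Degree of operating leverage = $31,926,158.00 / $15,674,858.00 = 2.0368.
%ΔEBIT = DOL × %ΔSales = 2.0368 × +20.8% = +42.4%.

+42.4%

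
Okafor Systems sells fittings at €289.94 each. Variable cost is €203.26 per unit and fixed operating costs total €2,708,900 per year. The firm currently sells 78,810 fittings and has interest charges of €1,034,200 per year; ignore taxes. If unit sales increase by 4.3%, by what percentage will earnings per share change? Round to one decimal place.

Total contribution margin = 78,810 × €86.68 = €6,831,250.80.
EBIT = €6,831,250.80 − €2,708,900 = €4,122,350.80.
Interest = €1,034,200.00, so EBIT − I = €3,088,150.80.
Degree of combined leverage = contribution ÷ (EBIT − I) = €6,831,250.80 ÷ €3,088,150.80 = 2.2121.
EPS therefore changes by 2.2121 × (+4.3%) = +9.5%.

+9.5%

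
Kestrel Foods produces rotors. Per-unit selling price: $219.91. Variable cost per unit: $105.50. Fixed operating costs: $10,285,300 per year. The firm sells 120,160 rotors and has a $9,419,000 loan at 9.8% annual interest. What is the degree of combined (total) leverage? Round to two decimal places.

5.41

At 120,160 units, contribution = 120,160 × $114.41 = $13,747,505.60.
EBIT = $13,747,505.60 − $10,285,300 = $3,462,205.60. Interest = $923,062.00.
DOL = $13,747,505.60 ÷ $3,462,205.60 = 3.9707; DFL = $3,462,205.60 ÷ $2,539,143.60 = 1.3635.
DCL = DOL × DFL = 3.9707 × 1.3635 = 5.4140.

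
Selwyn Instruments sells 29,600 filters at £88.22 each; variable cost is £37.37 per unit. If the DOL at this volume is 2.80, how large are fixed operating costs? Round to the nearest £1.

£967,603

Contribution at this volume is 29,600 × £50.85 = £1,505,160.00.
DOL = contribution / EBIT, so EBIT = £1,505,160.00 / 2.80 = £537,557.14.
Fixed costs = CM − EBIT = £1,505,160.00 − £537,557.14 = £967,603.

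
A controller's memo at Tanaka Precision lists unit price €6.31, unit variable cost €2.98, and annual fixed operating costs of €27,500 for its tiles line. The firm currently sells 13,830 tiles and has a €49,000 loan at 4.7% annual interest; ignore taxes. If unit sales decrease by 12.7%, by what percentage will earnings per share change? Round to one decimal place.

-36.0%

Total contribution margin = 13,830 × €3.33 = €46,053.90.
Operating income = contribution − fixed costs = €46,053.90 − €27,500 = €18,553.90.
Interest = €2,303.00, so EBIT − I = €16,250.90.
Degree of combined leverage = contribution ÷ (EBIT − I) = €46,053.90 ÷ €16,250.90 = 2.8339.
%ΔEPS = DCL × %ΔSales = 2.8339 × -12.7% = -36.0%.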